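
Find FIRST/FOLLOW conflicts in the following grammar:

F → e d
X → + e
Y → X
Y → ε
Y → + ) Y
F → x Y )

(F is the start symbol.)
No FIRST/FOLLOW conflicts.

A FIRST/FOLLOW conflict occurs when a non-terminal N has a nullable alternative N → β (β ⇒* ε) and another alternative N → α with FIRST(α) ∩ FOLLOW(N) ≠ ∅: on such a lookahead the parser cannot decide between expanding α and letting N vanish via β.

Nullable non-terminals: Y.
FIRST sets used below: FIRST(X) = { '+' }

Y: nullable alternative(s) Y → ε; FOLLOW(Y) = { ')' }
  Y → X: FIRST \ {ε} = { '+' } — disjoint from FOLLOW(Y)
  Y → ε: FIRST \ {ε} = { } — this is the only nullable alternative, skip
  Y → + ) Y: FIRST \ {ε} = { '+' } — disjoint from FOLLOW(Y)

F, X have no nullable alternative, so no FIRST/FOLLOW check is needed there.

No FIRST/FOLLOW conflicts found.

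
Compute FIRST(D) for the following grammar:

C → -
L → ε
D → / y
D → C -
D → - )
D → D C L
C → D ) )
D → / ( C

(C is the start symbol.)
{ '-', '/' }

To compute FIRST(D), examine every production with D on the left-hand side, reading each right-hand side left to right until a non-nullable symbol is reached.

FIRST sets of the other non-terminals involved (by the same procedure, iterated to a fixed point):
  FIRST(C) = { '-', '/' }

From D → / y:
  - '/' is a terminal: add '/' and stop
From D → C -:
  - C is a non-terminal: add FIRST(C) \ {ε} = { '-', '/' }
    C is not nullable, so stop
From D → - ):
  - '-' is a terminal: add '-' and stop
From D → D C L:
  - D is the symbol being defined: contributes nothing new
    D is not nullable, so stop
From D → / ( C:
  - '/' is a terminal: add '/' and stop

Collecting: FIRST(D) = { '-', '/' }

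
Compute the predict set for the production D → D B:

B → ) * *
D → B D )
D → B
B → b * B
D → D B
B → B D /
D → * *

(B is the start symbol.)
PREDICT(D → D B) = (FIRST(RHS) \ {ε}) ∪ (FOLLOW(D) if ε ∈ FIRST(RHS), i.e. RHS ⇒* ε)
FIRST(D) = { ')', '*', 'b' }
FIRST(D B) = { ')', '*', 'b' }
ε ∉ FIRST(D B), so FOLLOW(D) is not added.
PREDICT(D → D B) = { ')', '*', 'b' }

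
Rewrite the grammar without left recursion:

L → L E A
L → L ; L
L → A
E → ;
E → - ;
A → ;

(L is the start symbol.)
L → A L'
L' → E A L'
L' → ; L L'
L' → ε
E → ;
E → - ;
A → ;

L is directly left-recursive. The standard transformation for
  A → A α₁ | ... | A α_m | β₁ | ... | β_n
is
  A  → β₁ A' | ... | β_n A'
  A' → α₁ A' | ... | α_m A' | ε

L → A becomes L → A L'
L → L E A becomes L' → E A L'
L → L ; L becomes L' → ; L L'
Add L' → ε

Productions for other non-terminals are unchanged:
  E → ;
  E → - ;
  A → ;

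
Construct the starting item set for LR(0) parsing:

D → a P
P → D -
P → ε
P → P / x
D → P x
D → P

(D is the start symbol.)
First, augment the grammar with D' → D
I₀ = CLOSURE({ [D' → . D] }):
  [D' → . D] has the dot before D: add [D → . a P], [D → . P x], [D → . P]
  [D → . P x] has the dot before P: add [P → . D -], [P → .], [P → . P / x]
No further items can be added.

I₀ = { [D → . P x], [D → . P], [D → . a P], [D' → . D], [P → . D -], [P → . P / x], [P → .] }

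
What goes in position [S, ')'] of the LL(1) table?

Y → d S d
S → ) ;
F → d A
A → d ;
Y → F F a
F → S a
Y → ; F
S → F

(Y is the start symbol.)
S → ) ;, S → F

To find M[S, ')'], we find productions for S where ')' is in the predict set (PREDICT(N → α) = (FIRST(α) \ {ε}) ∪ (FOLLOW(N) if α ⇒* ε)).

Relevant sets:
  FIRST(F) = { ')', 'd' }

S → ) ;: PREDICT = { ')' }
  ')' is in predict set, so this production goes in M[S, ')']
S → F: PREDICT = { ')', 'd' }
  ')' is in predict set, so this production goes in M[S, ')']

M[S, ')'] = S → ) ;, S → F  (a multiply-defined cell — the grammar is not LL(1))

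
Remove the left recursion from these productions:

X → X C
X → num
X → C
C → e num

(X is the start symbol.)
X is directly left-recursive. The standard transformation for
  A → A α₁ | ... | A α_m | β₁ | ... | β_n
is
  A  → β₁ A' | ... | β_n A'
  A' → α₁ A' | ... | α_m A' | ε

X → num becomes X → num X'
X → C becomes X → C X'
X → X C becomes X' → C X'
Add X' → ε

Productions for other non-terminals are unchanged:
  C → e num

Resulting grammar:
X → num X'
X → C X'
X' → C X'
X' → ε
C → e num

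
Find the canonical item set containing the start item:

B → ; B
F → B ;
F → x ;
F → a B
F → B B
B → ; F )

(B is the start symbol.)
First, augment the grammar with B' → B
I₀ = CLOSURE({ [B' → . B] }):
  [B' → . B] has the dot before B: add [B → . ; B], [B → . ; F )]
No further items can be added.

I₀ = { [B → . ; B], [B → . ; F )], [B' → . B] }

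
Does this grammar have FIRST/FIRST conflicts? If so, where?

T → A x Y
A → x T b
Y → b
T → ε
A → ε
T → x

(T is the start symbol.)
A FIRST/FIRST conflict occurs when two productions N → α and N → β for the same non-terminal have FIRST(α) ∩ FIRST(β) ≠ ∅ (with ε ∈ FIRST of a nullable right-hand side, so two nullable alternatives also conflict).

FIRST sets of the non-terminals at (or reachable through a nullable prefix from) the front of some alternative:
  FIRST(A) = { 'x', ε }

Productions for T:
  T → A x Y: FIRST = { 'x' }
  T → ε: FIRST = { ε }
  T → x: FIRST = { 'x' }
Productions for A:
  A → x T b: FIRST = { 'x' }
  A → ε: FIRST = { ε }
Y has only one production, so no FIRST/FIRST conflict is possible there.

Conflict for T: T → A x Y and T → x
  Overlap: { 'x' }

Answer: Yes. T → A x Y / T → x on { 'x' }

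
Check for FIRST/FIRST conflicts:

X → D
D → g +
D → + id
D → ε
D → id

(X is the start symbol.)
No FIRST/FIRST conflicts.

A FIRST/FIRST conflict occurs when two productions N → α and N → β for the same non-terminal have FIRST(α) ∩ FIRST(β) ≠ ∅ (with ε ∈ FIRST of a nullable right-hand side, so two nullable alternatives also conflict).

Productions for D:
  D → g +: FIRST = { 'g' }
  D → + id: FIRST = { '+' }
  D → ε: FIRST = { ε }
  D → id: FIRST = { 'id' }
X has only one production, so no FIRST/FIRST conflict is possible there.

All alternatives of each non-terminal have pairwise disjoint FIRST sets.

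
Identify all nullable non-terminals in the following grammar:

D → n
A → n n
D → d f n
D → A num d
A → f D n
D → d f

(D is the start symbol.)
None

There are no ε-productions, so no non-terminal can derive ε.
No non-terminals are nullable.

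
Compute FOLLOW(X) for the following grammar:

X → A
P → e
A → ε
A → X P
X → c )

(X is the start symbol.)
{ $, 'e' }

To compute FOLLOW(X), find every occurrence of X on a right-hand side N → α X β: add FIRST(β) \ {ε}, and if β is empty or nullable also add FOLLOW(N). Iterate to a fixed point.

X is the start symbol, so $ ∈ FOLLOW(X).
In A → X P: X is followed by P, add FIRST(P) \ {ε} = { 'e' }

Taking the union: FOLLOW(X) = { $, 'e' }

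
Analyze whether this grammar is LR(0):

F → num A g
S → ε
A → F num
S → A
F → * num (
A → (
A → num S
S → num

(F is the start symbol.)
A grammar is LR(0) if no state in the canonical LR(0) collection has:
  - both a shift item (dot before a terminal) and a complete item (shift-reduce conflict), or
  - two or more complete items (reduce-reduce conflict; the accept item [F' → F .] counts as a complete item here).

Augment with F' → F and build the canonical LR(0) collection (I0 = CLOSURE({[F' → . F]}), then GOTO on every symbol after a dot until no new states appear). It has 15 states:
  I0: { [F → . * num (], [F → . num A g], [F' → . F] }  — shift
  I1: { [F → * . num (] }  — shift
  I2: { [F' → F .] }  — accept
  I3: { [A → . (], [A → . F num], [A → . num S], [F → . * num (], [F → . num A g], [F → num . A g] }  — shift
  I4: { [A → ( .] }  — reduce
  I5: { [F → num A . g] }  — shift
  I6: { [A → F . num] }  — shift
  I7: { [A → . (], [A → . F num], [A → . num S], [A → num . S], [F → . * num (], [F → . num A g], [F → num . A g], [S → . A], [S → . num], [S → .] }  — shift, reduce
  I8: { [F → num A . g], [S → A .] }  — shift, reduce
  I9: { [A → num S .] }  — reduce
  I10: { [A → . (], [A → . F num], [A → . num S], [A → num . S], [F → . * num (], [F → . num A g], [F → num . A g], [S → . A], [S → . num], [S → .], [S → num .] }  — shift, 2 reduces
  I11: { [F → num A g .] }  — reduce
  I12: { [A → F num .] }  — reduce
  I13: { [F → * num . (] }  — shift
  I14: { [F → * num ( .] }  — reduce

Conflict in state I7:
  Shift-reduce conflict between [S → .] and [A → . (]
So the grammar is NOT LR(0).

Answer: No. Shift-reduce conflict between [S → .] and [A → . (]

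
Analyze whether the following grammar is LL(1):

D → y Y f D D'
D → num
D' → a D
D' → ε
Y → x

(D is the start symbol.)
No. Predict set conflict for D': { 'a' }

A grammar is LL(1) if for each non-terminal N with multiple productions, the predict sets of those productions are pairwise disjoint, where PREDICT(N → α) = (FIRST(α) \ {ε}) ∪ (FOLLOW(N) if α ⇒* ε).

Relevant sets:
  FOLLOW(D') = { $, 'a' }

For D:
  PREDICT(D → y Y f D D') = { 'y' }
  PREDICT(D → num) = { 'num' }
For D':
  PREDICT(D' → a D) = { 'a' }
  PREDICT(D' → ε) = { $, 'a' }
Y has a single production, so nothing to check there.

Conflict found: Predict set conflict for D': { 'a' }
The grammar is NOT LL(1).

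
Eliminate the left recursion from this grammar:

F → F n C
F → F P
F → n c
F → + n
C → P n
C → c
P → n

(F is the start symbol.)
F → n c F'
F → + n F'
F' → n C F'
F' → P F'
F' → ε
C → P n
C → c
P → n

F is directly left-recursive. The standard transformation for
  A → A α₁ | ... | A α_m | β₁ | ... | β_n
is
  A  → β₁ A' | ... | β_n A'
  A' → α₁ A' | ... | α_m A' | ε

F → n c becomes F → n c F'
F → + n becomes F → + n F'
F → F n C becomes F' → n C F'
F → F P becomes F' → P F'
Add F' → ε

Productions for other non-terminals are unchanged:
  C → P n
  C → c
  P → n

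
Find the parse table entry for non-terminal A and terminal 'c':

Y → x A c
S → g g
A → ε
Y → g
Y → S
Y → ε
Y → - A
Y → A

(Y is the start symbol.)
A → ε

To find M[A, 'c'], we find productions for A where 'c' is in the predict set (PREDICT(N → α) = (FIRST(α) \ {ε}) ∪ (FOLLOW(N) if α ⇒* ε)).

Relevant sets:
  FOLLOW(A) = { $, 'c' }

A → ε: PREDICT = { $, 'c' }
  'c' is in predict set, so this production goes in M[A, 'c']

M[A, 'c'] = A → ε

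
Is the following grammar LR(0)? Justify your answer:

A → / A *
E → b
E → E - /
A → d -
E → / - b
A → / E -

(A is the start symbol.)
No. Shift-reduce conflict between [A → / E - .] and [E → E - . /]

Augment with A' → A and build the canonical LR(0) collection (I0 = CLOSURE({[A' → . A]}), then GOTO on every symbol after a dot until no new states appear). It has 14 states:
  I0: { [A → . / A *], [A → . / E -], [A → . d -], [A' → . A] }  — shift
  I1: { [A → . / A *], [A → . / E -], [A → . d -], [A → / . A *], [A → / . E -], [E → . / - b], [E → . E - /], [E → . b] }  — shift
  I2: { [A' → A .] }  — accept
  I3: { [A → d . -] }  — shift
  I4: { [A → d - .] }  — reduce
  I5: { [A → . / A *], [A → . / E -], [A → . d -], [A → / . A *], [A → / . E -], [E → . / - b], [E → . E - /], [E → . b], [E → / . - b] }  — shift
  I6: { [A → / A . *] }  — shift
  I7: { [A → / E . -], [E → E . - /] }  — shift
  I8: { [E → b .] }  — reduce
  I9: { [A → / E - .], [E → E - . /] }  — shift, reduce
  I10: { [E → E - / .] }  — reduce
  I11: { [A → / A * .] }  — reduce
  I12: { [E → / - . b] }  — shift
  I13: { [E → / - b .] }  — reduce

Conflict in state I9:
  Shift-reduce conflict between [A → / E - .] and [E → E - . /]
So the grammar is NOT LR(0).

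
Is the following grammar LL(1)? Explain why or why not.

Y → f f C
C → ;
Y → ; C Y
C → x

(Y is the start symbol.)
A grammar is LL(1) if for each non-terminal N with multiple productions, the predict sets of those productions are pairwise disjoint, where PREDICT(N → α) = (FIRST(α) \ {ε}) ∪ (FOLLOW(N) if α ⇒* ε).

For Y:
  PREDICT(Y → f f C) = { 'f' }
  PREDICT(Y → ';' C Y) = { ';' }
For C:
  PREDICT(C → ';') = { ';' }
  PREDICT(C → x) = { 'x' }

All predict sets are disjoint. The grammar IS LL(1).

Answer: Yes, the grammar is LL(1).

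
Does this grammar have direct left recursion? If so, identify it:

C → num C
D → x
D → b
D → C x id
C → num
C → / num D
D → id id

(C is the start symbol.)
Direct left recursion occurs when N → N α for some non-terminal N (the right-hand side begins with the left-hand side itself).

C → num C: starts with num
D → x: starts with x
D → b: starts with b
D → C x id: starts with C
C → num: starts with num
C → / num D: starts with '/'
D → id id: starts with id

No direct left recursion found.

Answer: No direct left recursion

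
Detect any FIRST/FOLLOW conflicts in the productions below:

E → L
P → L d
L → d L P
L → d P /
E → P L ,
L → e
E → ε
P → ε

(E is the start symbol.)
A FIRST/FOLLOW conflict occurs when a non-terminal N has a nullable alternative N → β (β ⇒* ε) and another alternative N → α with FIRST(α) ∩ FOLLOW(N) ≠ ∅: on such a lookahead the parser cannot decide between expanding α and letting N vanish via β.

Nullable non-terminals: E, P.
FIRST sets used below: FIRST(L) = { 'd', 'e' }, FIRST(P) = { 'd', 'e', ε }

E: nullable alternative(s) E → ε; FOLLOW(E) = { $ }
  E → L: FIRST \ {ε} = { 'd', 'e' } — disjoint from FOLLOW(E)
  E → P L ,: FIRST \ {ε} = { 'd', 'e' } — disjoint from FOLLOW(E)
  E → ε: FIRST \ {ε} = { } — this is the only nullable alternative, skip

P: nullable alternative(s) P → ε; FOLLOW(P) = { $, ',', '/', 'd', 'e' }
  P → L d: FIRST \ {ε} = { 'd', 'e' } — overlaps FOLLOW(P) on { 'd', 'e' }: CONFLICT
  P → ε: FIRST \ {ε} = { } — this is the only nullable alternative, skip

L has no nullable alternative, so no FIRST/FOLLOW check is needed there.

So the grammar has 1 FIRST/FOLLOW conflict (marked CONFLICT above).

Answer: Yes. P → L d with FOLLOW(P) on { 'd', 'e' }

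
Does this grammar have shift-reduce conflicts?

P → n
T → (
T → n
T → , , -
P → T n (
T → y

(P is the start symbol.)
No shift-reduce conflicts

A shift-reduce conflict occurs when an LR(0) state has both:
  - a complete (reduce) item [A → α .] (dot at the end), and
  - a shift item [B → β . c γ] (dot before a terminal).

Augment with P' → P and build the canonical LR(0) collection (I0 = CLOSURE({[P' → . P]}), then GOTO on every symbol after a dot until no new states appear). It has 11 states:
  I0: { [P → . T n (], [P → . n], [P' → . P], [T → . (], [T → . , , -], [T → . n], [T → . y] }  — shift
  I1: { [T → ( .] }  — reduce
  I2: { [T → , . , -] }  — shift
  I3: { [P' → P .] }  — accept
  I4: { [P → T . n (] }  — shift
  I5: { [P → n .], [T → n .] }  — 2 reduces
  I6: { [T → y .] }  — reduce
  I7: { [P → T n . (] }  — shift
  I8: { [P → T n ( .] }  — reduce
  I9: { [T → , , . -] }  — shift
  I10: { [T → , , - .] }  — reduce

No state contains both a complete item and a shift item.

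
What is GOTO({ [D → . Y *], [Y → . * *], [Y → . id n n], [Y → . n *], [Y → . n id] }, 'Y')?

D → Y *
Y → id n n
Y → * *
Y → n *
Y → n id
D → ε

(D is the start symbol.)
GOTO(I, 'Y') = CLOSURE({ [A → αX.β] : [A → α.Xβ] ∈ I, X = 'Y' })

Items with dot before 'Y', with the dot advanced:
  [D → . Y *] → [D → Y . *]
Closure adds nothing (no advanced item has the dot before a non-terminal).

GOTO = { [D → Y . *] }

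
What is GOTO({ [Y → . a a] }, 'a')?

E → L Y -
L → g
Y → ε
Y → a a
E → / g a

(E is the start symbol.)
GOTO(I, 'a') = CLOSURE({ [A → αX.β] : [A → α.Xβ] ∈ I, X = 'a' })

Items with dot before 'a', with the dot advanced:
  [Y → . a a] → [Y → a . a]
Closure adds nothing (no advanced item has the dot before a non-terminal).

GOTO = { [Y → a . a] }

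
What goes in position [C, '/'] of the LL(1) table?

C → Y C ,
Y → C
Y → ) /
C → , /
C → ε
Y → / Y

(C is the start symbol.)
C → Y C ,, C → ε

To find M[C, '/'], we find productions for C where '/' is in the predict set (PREDICT(N → α) = (FIRST(α) \ {ε}) ∪ (FOLLOW(N) if α ⇒* ε)).

Relevant sets:
  FIRST(Y) = { ')', ',', '/', ε }
  FIRST(C) = { ')', ',', '/', ε }
  FOLLOW(C) = { $, ')', ',', '/' }

C → Y C ,: PREDICT = { ')', ',', '/' }
  '/' is in predict set, so this production goes in M[C, '/']
C → , /: PREDICT = { ',' }
C → ε: PREDICT = { $, ')', ',', '/' }
  '/' is in predict set, so this production goes in M[C, '/']

M[C, '/'] = C → Y C ,, C → ε  (a multiply-defined cell — the grammar is not LL(1))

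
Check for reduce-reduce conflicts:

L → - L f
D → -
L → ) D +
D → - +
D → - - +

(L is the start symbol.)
Augment with L' → L and build the canonical LR(0) collection (I0 = CLOSURE({[L' → . L]}), then GOTO on every symbol after a dot until no new states appear). It has 12 states:
  I0: { [L → . ) D +], [L → . - L f], [L' → . L] }  — shift
  I1: { [D → . - +], [D → . - - +], [D → . -], [L → ) . D +] }  — shift
  I2: { [L → - . L f], [L → . ) D +], [L → . - L f] }  — shift
  I3: { [L' → L .] }  — accept
  I4: { [L → - L . f] }  — shift
  I5: { [L → - L f .] }  — reduce
  I6: { [D → - . +], [D → - . - +], [D → - .] }  — shift, reduce
  I7: { [L → ) D . +] }  — shift
  I8: { [L → ) D + .] }  — reduce
  I9: { [D → - + .] }  — reduce
  I10: { [D → - - . +] }  — shift
  I11: { [D → - - + .] }  — reduce

No state contains more than one complete item.

Answer: No reduce-reduce conflicts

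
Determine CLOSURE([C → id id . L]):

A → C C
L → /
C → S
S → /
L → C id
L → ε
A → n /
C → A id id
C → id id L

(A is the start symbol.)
To compute CLOSURE, for each item [A → α.Bβ] where B is a non-terminal, add [B → .γ] for all productions B → γ; repeat for the newly added items until nothing changes.

Start with: [C → id id . L]
  [C → id id . L] has the dot before L: add [L → . /], [L → . C id], [L → .]
  [L → . C id] has the dot before C: add [C → . S], [C → . A id id], [C → . id id L]
  [C → . S] has the dot before S: add [S → . /]
  [C → . A id id] has the dot before A: add [A → . C C], [A → . n /]
No further items can be added.

CLOSURE = { [A → . C C], [A → . n /], [C → . A id id], [C → . S], [C → . id id L], [C → id id . L], [L → . /], [L → . C id], [L → .], [S → . /] }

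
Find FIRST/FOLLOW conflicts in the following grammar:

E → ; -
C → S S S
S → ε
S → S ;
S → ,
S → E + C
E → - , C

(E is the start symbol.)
Yes. S → S ';' with FOLLOW(S) on { ',', '-', ';' }; S → ',' with FOLLOW(S) on { ',' }; S → E '+' C with FOLLOW(S) on { '-', ';' }

Nullable non-terminals: C, S.
FIRST sets used below: FIRST(S) = { ',', '-', ';', ε }, FIRST(E) = { '-', ';' }
C has a nullable alternative but only one production, so nothing to check.

S: nullable alternative(s) S → ε; FOLLOW(S) = { $, '+', ',', '-', ';' }
  S → ε: FIRST \ {ε} = { } — this is the only nullable alternative, skip
  S → S ;: FIRST \ {ε} = { ',', '-', ';' } — overlaps FOLLOW(S) on { ',', '-', ';' }: CONFLICT
  S → ,: FIRST \ {ε} = { ',' } — overlaps FOLLOW(S) on { ',' }: CONFLICT
  S → E + C: FIRST \ {ε} = { '-', ';' } — overlaps FOLLOW(S) on { '-', ';' }: CONFLICT

E has no nullable alternative, so no FIRST/FOLLOW check is needed there.

So the grammar has 3 FIRST/FOLLOW conflicts (marked CONFLICT above).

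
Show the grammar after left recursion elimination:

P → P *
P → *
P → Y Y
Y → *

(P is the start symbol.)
P → * P'
P → Y Y P'
P' → * P'
P' → ε
Y → *

P is directly left-recursive. The standard transformation for
  A → A α₁ | ... | A α_m | β₁ | ... | β_n
is
  A  → β₁ A' | ... | β_n A'
  A' → α₁ A' | ... | α_m A' | ε

P → * becomes P → * P'
P → Y Y becomes P → Y Y P'
P → P * becomes P' → * P'
Add P' → ε

Productions for other non-terminals are unchanged:
  Y → *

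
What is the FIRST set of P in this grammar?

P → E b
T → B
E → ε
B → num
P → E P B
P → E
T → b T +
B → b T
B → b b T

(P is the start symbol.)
{ 'b', 'num', ε }

To compute FIRST(P), examine every production with P on the left-hand side, reading each right-hand side left to right until a non-nullable symbol is reached.

FIRST sets of the other non-terminals involved (by the same procedure, iterated to a fixed point):
  FIRST(E) = { ε }
  FIRST(B) = { 'b', 'num' }

From P → E b:
  - E is a non-terminal: add FIRST(E) \ {ε} = { }
    E is nullable, so continue to the next symbol
  - b is a terminal: add 'b' and stop
From P → E P B:
  - E is a non-terminal: add FIRST(E) \ {ε} = { }
    E is nullable, so continue to the next symbol
  - P is the symbol being defined: contributes nothing new
    P is nullable, so continue to the next symbol
  - B is a non-terminal: add FIRST(B) \ {ε} = { 'b', 'num' }
    B is not nullable, so stop
From P → E:
  - E is a non-terminal: add FIRST(E) \ {ε} = { }
    E is nullable and nothing follows, so the whole right-hand side can vanish: ε ∈ FIRST(P)

Collecting: FIRST(P) = { 'b', 'num', ε }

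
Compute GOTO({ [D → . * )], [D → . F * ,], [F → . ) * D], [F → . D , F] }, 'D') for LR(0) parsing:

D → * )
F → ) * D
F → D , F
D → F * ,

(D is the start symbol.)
GOTO(I, 'D') = CLOSURE({ [A → αX.β] : [A → α.Xβ] ∈ I, X = 'D' })

Items with dot before 'D', with the dot advanced:
  [F → . D , F] → [F → D . , F]
Closure adds nothing (no advanced item has the dot before a non-terminal).

GOTO = { [F → D . , F] }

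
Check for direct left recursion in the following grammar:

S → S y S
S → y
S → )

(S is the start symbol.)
Direct left recursion occurs when N → N α for some non-terminal N (the right-hand side begins with the left-hand side itself).

S → S y S: LEFT RECURSIVE (starts with S)
S → y: starts with y
S → ): starts with ')'

The grammar has direct left recursion on: S.

Answer: Yes, S is left-recursive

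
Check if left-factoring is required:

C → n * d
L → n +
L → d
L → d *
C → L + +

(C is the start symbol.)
Left-factoring is needed when two productions for the same non-terminal
share a common prefix on the right-hand side.

Productions for C:
  C → n * d
  C → L + +
Productions for L:
  L → n +
  L → d
  L → d *

Found common prefix 'd' in productions for L

Answer: Yes, L has productions with common prefix 'd'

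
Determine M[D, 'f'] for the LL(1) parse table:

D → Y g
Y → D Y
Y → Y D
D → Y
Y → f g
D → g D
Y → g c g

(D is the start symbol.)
D → Y g, D → Y

To find M[D, 'f'], we find productions for D where 'f' is in the predict set (PREDICT(N → α) = (FIRST(α) \ {ε}) ∪ (FOLLOW(N) if α ⇒* ε)).

Relevant sets:
  FIRST(Y) = { 'f', 'g' }

D → Y g: PREDICT = { 'f', 'g' }
  'f' is in predict set, so this production goes in M[D, 'f']
D → Y: PREDICT = { 'f', 'g' }
  'f' is in predict set, so this production goes in M[D, 'f']
D → g D: PREDICT = { 'g' }

M[D, 'f'] = D → Y g, D → Y  (a multiply-defined cell — the grammar is not LL(1))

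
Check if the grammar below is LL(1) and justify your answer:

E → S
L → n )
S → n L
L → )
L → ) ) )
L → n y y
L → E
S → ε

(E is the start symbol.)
No. Predict set conflict for L: { 'n' }

Relevant sets:
  FIRST(E) = { 'n', ε }
  FOLLOW(L) = { $ }
  FOLLOW(S) = { $ }

For L:
  PREDICT(L → n ')') = { 'n' }
  PREDICT(L → ')') = { ')' }
  PREDICT(L → ')' ')' ')') = { ')' }
  PREDICT(L → n y y) = { 'n' }
  PREDICT(L → E) = { $, 'n' }
For S:
  PREDICT(S → n L) = { 'n' }
  PREDICT(S → ε) = { $ }
E has a single production, so nothing to check there.

Conflict found: Predict set conflict for L: { 'n' }
The grammar is NOT LL(1).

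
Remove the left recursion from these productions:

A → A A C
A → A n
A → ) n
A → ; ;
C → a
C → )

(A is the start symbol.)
A → ) n A'
A → ; ; A'
A' → A C A'
A' → n A'
A' → ε
C → a
C → )

A is directly left-recursive. The standard transformation for
  A → A α₁ | ... | A α_m | β₁ | ... | β_n
is
  A  → β₁ A' | ... | β_n A'
  A' → α₁ A' | ... | α_m A' | ε

A → ) n becomes A → ) n A'
A → ; ; becomes A → ; ; A'
A → A A C becomes A' → A C A'
A → A n becomes A' → n A'
Add A' → ε

Productions for other non-terminals are unchanged:
  C → a
  C → )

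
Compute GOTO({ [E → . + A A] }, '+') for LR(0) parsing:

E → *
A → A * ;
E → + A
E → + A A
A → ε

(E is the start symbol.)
{ [A → . A * ;], [A → .], [E → + . A A] }

GOTO(I, '+') = CLOSURE({ [A → αX.β] : [A → α.Xβ] ∈ I, X = '+' })

Items with dot before '+', with the dot advanced:
  [E → . + A A] → [E → + . A A]
Closure of the advanced items:
  [E → + . A A] has the dot before A: add [A → . A * ;], [A → .]

GOTO = { [A → . A * ;], [A → .], [E → + . A A] }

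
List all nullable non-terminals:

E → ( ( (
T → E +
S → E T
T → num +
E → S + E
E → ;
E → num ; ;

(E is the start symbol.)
None

A non-terminal is nullable if it can derive ε (the empty string): either it has an ε-production, or it has a production whose right-hand side consists entirely of nullable non-terminals.

There are no ε-productions, so no non-terminal can derive ε.
No non-terminals are nullable.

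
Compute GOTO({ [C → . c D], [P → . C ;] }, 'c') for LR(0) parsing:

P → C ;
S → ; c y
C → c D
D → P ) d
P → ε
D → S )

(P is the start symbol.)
{ [C → . c D], [C → c . D], [D → . P ) d], [D → . S )], [P → . C ;], [P → .], [S → . ; c y] }

GOTO(I, 'c') = CLOSURE({ [A → αX.β] : [A → α.Xβ] ∈ I, X = 'c' })

Items with dot before 'c', with the dot advanced:
  [C → . c D] → [C → c . D]
Closure of the advanced items:
  [C → c . D] has the dot before D: add [D → . P ) d], [D → . S )]
  [D → . P ) d] has the dot before P: add [P → . C ;], [P → .]
  [D → . S )] has the dot before S: add [S → . ; c y]
  [P → . C ;] has the dot before C: add [C → . c D]

GOTO = { [C → . c D], [C → c . D], [D → . P ) d], [D → . S )], [P → . C ;], [P → .], [S → . ; c y] }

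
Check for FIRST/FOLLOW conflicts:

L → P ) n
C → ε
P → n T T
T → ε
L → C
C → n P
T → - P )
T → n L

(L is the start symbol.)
Yes. L → P ')' n with FOLLOW(L) on { 'n' }; C → n P with FOLLOW(C) on { 'n' }; T → '-' P ')' with FOLLOW(T) on { '-' }; T → n L with FOLLOW(T) on { 'n' }

A FIRST/FOLLOW conflict occurs when a non-terminal N has a nullable alternative N → β (β ⇒* ε) and another alternative N → α with FIRST(α) ∩ FOLLOW(N) ≠ ∅: on such a lookahead the parser cannot decide between expanding α and letting N vanish via β.

Nullable non-terminals: C, L, T.
FIRST sets used below: FIRST(P) = { 'n' }, FIRST(C) = { 'n', ε }

C: nullable alternative(s) C → ε; FOLLOW(C) = { $, ')', '-', 'n' }
  C → ε: FIRST \ {ε} = { } — this is the only nullable alternative, skip
  C → n P: FIRST \ {ε} = { 'n' } — overlaps FOLLOW(C) on { 'n' }: CONFLICT

L: nullable alternative(s) L → C; FOLLOW(L) = { $, ')', '-', 'n' }
  L → P ) n: FIRST \ {ε} = { 'n' } — overlaps FOLLOW(L) on { 'n' }: CONFLICT
  L → C: FIRST \ {ε} = { 'n' } — this is the only nullable alternative, skip

T: nullable alternative(s) T → ε; FOLLOW(T) = { $, ')', '-', 'n' }
  T → ε: FIRST \ {ε} = { } — this is the only nullable alternative, skip
  T → - P ): FIRST \ {ε} = { '-' } — overlaps FOLLOW(T) on { '-' }: CONFLICT
  T → n L: FIRST \ {ε} = { 'n' } — overlaps FOLLOW(T) on { 'n' }: CONFLICT

P has no nullable alternative, so no FIRST/FOLLOW check is needed there.

So the grammar has 4 FIRST/FOLLOW conflicts (marked CONFLICT above).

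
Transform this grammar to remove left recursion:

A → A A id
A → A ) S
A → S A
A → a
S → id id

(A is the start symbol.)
A → S A A'
A → a A'
A' → A id A'
A' → ) S A'
A' → ε
S → id id

A is directly left-recursive. The standard transformation for
  A → A α₁ | ... | A α_m | β₁ | ... | β_n
is
  A  → β₁ A' | ... | β_n A'
  A' → α₁ A' | ... | α_m A' | ε

A → S A becomes A → S A A'
A → a becomes A → a A'
A → A A id becomes A' → A id A'
A → A ) S becomes A' → ) S A'
Add A' → ε

Productions for other non-terminals are unchanged:
  S → id id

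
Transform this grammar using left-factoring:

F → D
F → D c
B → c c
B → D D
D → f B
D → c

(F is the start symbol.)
Left-factoring transforms A → αβ₁ | αβ₂ into A → αA' and A' → β₁ | β₂
(α is the longest common prefix among the alternatives). Repeat until
no nonterminal has two alternatives with a common prefix.

Round 1: F has alternatives sharing prefix 'D'. Introduce F': F → D F'
  Add: F' → ε
  Add: F' → c

No remaining common prefixes — done.

Resulting grammar:
F → D F'
F' → ε
F' → c
B → c c
B → D D
D → f B
D → c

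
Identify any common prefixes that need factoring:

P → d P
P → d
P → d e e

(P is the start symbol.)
Yes, P has productions with common prefix 'd'

Left-factoring is needed when two productions for the same non-terminal
share a common prefix on the right-hand side.

Productions for P:
  P → d P
  P → d
  P → d e e

Found common prefix 'd' in productions for P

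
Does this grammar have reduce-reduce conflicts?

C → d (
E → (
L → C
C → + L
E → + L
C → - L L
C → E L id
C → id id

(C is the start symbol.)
Yes — I15: [C → + L .] vs [E → + L .]

A reduce-reduce conflict occurs when an LR(0) state has two complete items [A → α .] and [B → β .] — both call for a reduction, and with no lookahead the parser cannot choose between them.

Augment with C' → C and build the canonical LR(0) collection (I0 = CLOSURE({[C' → . C]}), then GOTO on every symbol after a dot until no new states appear). It has 16 states:
  I0: { [C → . + L], [C → . - L L], [C → . E L id], [C → . d (], [C → . id id], [C' → . C], [E → . (], [E → . + L] }  — shift
  I1: { [E → ( .] }  — reduce
  I2: { [C → + . L], [C → . + L], [C → . - L L], [C → . E L id], [C → . d (], [C → . id id], [E → + . L], [E → . (], [E → . + L], [L → . C] }  — shift
  I3: { [C → - . L L], [C → . + L], [C → . - L L], [C → . E L id], [C → . d (], [C → . id id], [E → . (], [E → . + L], [L → . C] }  — shift
  I4: { [C' → C .] }  — accept
  I5: { [C → . + L], [C → . - L L], [C → . E L id], [C → . d (], [C → . id id], [C → E . L id], [E → . (], [E → . + L], [L → . C] }  — shift
  I6: { [C → d . (] }  — shift
  I7: { [C → id . id] }  — shift
  I8: { [C → id id .] }  — reduce
  I9: { [C → d ( .] }  — reduce
  I10: { [L → C .] }  — reduce
  I11: { [C → E L . id] }  — shift
  I12: { [C → E L id .] }  — reduce
  I13: { [C → - L . L], [C → . + L], [C → . - L L], [C → . E L id], [C → . d (], [C → . id id], [E → . (], [E → . + L], [L → . C] }  — shift
  I14: { [C → - L L .] }  — reduce
  I15: { [C → + L .], [E → + L .] }  — 2 reduces

I15 contains complete items [C → + L .], [E → + L .] — reduce-reduce conflict.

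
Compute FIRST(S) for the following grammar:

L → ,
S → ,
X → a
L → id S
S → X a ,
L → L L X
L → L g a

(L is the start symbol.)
{ ',', 'a' }

To compute FIRST(S), examine every production with S on the left-hand side, reading each right-hand side left to right until a non-nullable symbol is reached.

FIRST sets of the other non-terminals involved (by the same procedure, iterated to a fixed point):
  FIRST(X) = { 'a' }

From S → ,:
  - ',' is a terminal: add ',' and stop
From S → X a ,:
  - X is a non-terminal: add FIRST(X) \ {ε} = { 'a' }
    X is not nullable, so stop

Collecting: FIRST(S) = { ',', 'a' }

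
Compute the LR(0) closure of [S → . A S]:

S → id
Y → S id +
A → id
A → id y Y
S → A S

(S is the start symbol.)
To compute CLOSURE, for each item [A → α.Bβ] where B is a non-terminal, add [B → .γ] for all productions B → γ; repeat for the newly added items until nothing changes.

Start with: [S → . A S]
  [S → . A S] has the dot before A: add [A → . id], [A → . id y Y]
No further items can be added.

CLOSURE = { [A → . id y Y], [A → . id], [S → . A S] }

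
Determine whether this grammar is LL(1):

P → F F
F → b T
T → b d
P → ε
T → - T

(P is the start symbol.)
Relevant sets:
  FIRST(F) = { 'b' }
  FOLLOW(P) = { $ }

For P:
  PREDICT(P → F F) = { 'b' }
  PREDICT(P → ε) = { $ }
For T:
  PREDICT(T → b d) = { 'b' }
  PREDICT(T → '-' T) = { '-' }
F has a single production, so nothing to check there.

All predict sets are disjoint. The grammar IS LL(1).

Answer: Yes, the grammar is LL(1).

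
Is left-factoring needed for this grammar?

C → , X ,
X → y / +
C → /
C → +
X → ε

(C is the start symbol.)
No, left-factoring is not needed

Left-factoring is needed when two productions for the same non-terminal
share a common prefix on the right-hand side.

Productions for C:
  C → , X ,
  C → /
  C → +
Productions for X:
  X → y / +
  X → ε

No common prefixes found.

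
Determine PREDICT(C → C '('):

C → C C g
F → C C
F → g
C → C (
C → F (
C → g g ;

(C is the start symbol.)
{ 'g' }

PREDICT(C → C '(') = (FIRST(RHS) \ {ε}) ∪ (FOLLOW(C) if ε ∈ FIRST(RHS), i.e. RHS ⇒* ε)
FIRST(C) = { 'g' }
FIRST(C '(') = { 'g' }
ε ∉ FIRST(C '('), so FOLLOW(C) is not added.
PREDICT(C → C '(') = { 'g' }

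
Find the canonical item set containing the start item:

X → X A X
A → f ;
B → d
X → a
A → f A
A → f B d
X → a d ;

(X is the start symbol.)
{ [X → . X A X], [X → . a d ;], [X → . a], [X' → . X] }

First, augment the grammar with X' → X
I₀ = CLOSURE({ [X' → . X] }):
  [X' → . X] has the dot before X: add [X → . X A X], [X → . a], [X → . a d ;]
No further items can be added.

I₀ = { [X → . X A X], [X → . a d ;], [X → . a], [X' → . X] }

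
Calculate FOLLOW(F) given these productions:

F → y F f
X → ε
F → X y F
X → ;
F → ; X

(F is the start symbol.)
{ $, 'f' }

F is the start symbol, so $ ∈ FOLLOW(F).
In F → y F f: F is followed by f, add FIRST(f) \ {ε} = { 'f' }
In F → X y F: F is at the end; this adds FOLLOW(F) to itself — nothing new

Taking the union: FOLLOW(F) = { $, 'f' }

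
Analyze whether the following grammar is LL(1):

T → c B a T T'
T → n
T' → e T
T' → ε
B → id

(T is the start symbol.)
No. Predict set conflict for T': { 'e' }

A grammar is LL(1) if for each non-terminal N with multiple productions, the predict sets of those productions are pairwise disjoint, where PREDICT(N → α) = (FIRST(α) \ {ε}) ∪ (FOLLOW(N) if α ⇒* ε).

Relevant sets:
  FOLLOW(T') = { $, 'e' }

For T:
  PREDICT(T → c B a T T') = { 'c' }
  PREDICT(T → n) = { 'n' }
For T':
  PREDICT(T' → e T) = { 'e' }
  PREDICT(T' → ε) = { $, 'e' }
B has a single production, so nothing to check there.

Conflict found: Predict set conflict for T': { 'e' }
The grammar is NOT LL(1).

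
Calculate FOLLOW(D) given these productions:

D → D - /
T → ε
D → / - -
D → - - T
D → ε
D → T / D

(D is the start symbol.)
{ $, '-' }

To compute FOLLOW(D), find every occurrence of D on a right-hand side N → α D β: add FIRST(β) \ {ε}, and if β is empty or nullable also add FOLLOW(N). Iterate to a fixed point.

D is the start symbol, so $ ∈ FOLLOW(D).
In D → D - /: D is followed by '-' '/', add FIRST('-' '/') \ {ε} = { '-' }
In D → T / D: D is at the end; this adds FOLLOW(D) to itself — nothing new

Taking the union: FOLLOW(D) = { $, '-' }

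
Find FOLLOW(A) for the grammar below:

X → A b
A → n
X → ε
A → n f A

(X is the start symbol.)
To compute FOLLOW(A), find every occurrence of A on a right-hand side N → α A β: add FIRST(β) \ {ε}, and if β is empty or nullable also add FOLLOW(N). Iterate to a fixed point.

In X → A b: A is followed by b, add FIRST(b) \ {ε} = { 'b' }
In A → n f A: A is at the end; this adds FOLLOW(A) to itself — nothing new

Taking the union: FOLLOW(A) = { 'b' }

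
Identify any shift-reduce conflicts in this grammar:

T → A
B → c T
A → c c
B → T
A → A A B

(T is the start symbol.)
A shift-reduce conflict occurs when an LR(0) state has both:
  - a complete (reduce) item [A → α .] (dot at the end), and
  - a shift item [B → β . c γ] (dot before a terminal).

Augment with T' → T and build the canonical LR(0) collection (I0 = CLOSURE({[T' → . T]}), then GOTO on every symbol after a dot until no new states appear). It has 12 states:
  I0: { [A → . A A B], [A → . c c], [T → . A], [T' → . T] }  — shift
  I1: { [A → . A A B], [A → . c c], [A → A . A B], [T → A .] }  — shift, reduce
  I2: { [T' → T .] }  — accept
  I3: { [A → c . c] }  — shift
  I4: { [A → c c .] }  — reduce
  I5: { [A → . A A B], [A → . c c], [A → A . A B], [A → A A . B], [B → . T], [B → . c T], [T → . A] }  — shift
  I6: { [A → . A A B], [A → . c c], [A → A . A B], [A → A A . B], [B → . T], [B → . c T], [T → . A], [T → A .] }  — shift, reduce
  I7: { [A → A A B .] }  — reduce
  I8: { [B → T .] }  — reduce
  I9: { [A → . A A B], [A → . c c], [A → c . c], [B → c . T], [T → . A] }  — shift
  I10: { [B → c T .] }  — reduce
  I11: { [A → c . c], [A → c c .] }  — shift, reduce

I1 contains reduce item [T → A .] and shift item [A → . c c] — shift-reduce conflict.
I6 contains reduce item [T → A .] and shift items [A → . c c], [B → . c T] — shift-reduce conflict.
I11 contains reduce item [A → c c .] and shift item [A → c . c] — shift-reduce conflict.

Answer: Yes — I1: [T → A .] vs [A → . c c]; I6: [T → A .] vs [A → . c c]; I11: [A → c c .] vs [A → c . c]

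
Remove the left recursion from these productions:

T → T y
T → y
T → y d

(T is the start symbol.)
T → y T'
T → y d T'
T' → y T'
T' → ε

T is directly left-recursive. The standard transformation for
  A → A α₁ | ... | A α_m | β₁ | ... | β_n
is
  A  → β₁ A' | ... | β_n A'
  A' → α₁ A' | ... | α_m A' | ε

T → y becomes T → y T'
T → y d becomes T → y d T'
T → T y becomes T' → y T'
Add T' → ε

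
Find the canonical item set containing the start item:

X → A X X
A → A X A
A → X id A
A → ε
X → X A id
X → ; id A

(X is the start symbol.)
{ [A → . A X A], [A → . X id A], [A → .], [X → . ; id A], [X → . A X X], [X → . X A id], [X' → . X] }

First, augment the grammar with X' → X
I₀ = CLOSURE({ [X' → . X] }):
  [X' → . X] has the dot before X: add [X → . A X X], [X → . X A id], [X → . ; id A]
  [X → . A X X] has the dot before A: add [A → . A X A], [A → . X id A], [A → .]
No further items can be added.

I₀ = { [A → . A X A], [A → . X id A], [A → .], [X → . ; id A], [X → . A X X], [X → . X A id], [X' → . X] }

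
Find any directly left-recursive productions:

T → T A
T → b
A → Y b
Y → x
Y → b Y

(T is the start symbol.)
Yes, T is left-recursive

T → T A: LEFT RECURSIVE (starts with T)
T → b: starts with b
A → Y b: starts with Y
Y → x: starts with x
Y → b Y: starts with b

The grammar has direct left recursion on: T.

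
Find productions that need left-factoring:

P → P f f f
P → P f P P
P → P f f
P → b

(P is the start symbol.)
Left-factoring is needed when two productions for the same non-terminal
share a common prefix on the right-hand side.

Productions for P:
  P → P f f f
  P → P f P P
  P → P f f
  P → b

Found common prefix 'P f' in productions for P

Answer: Yes, P has productions with common prefix 'P f'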